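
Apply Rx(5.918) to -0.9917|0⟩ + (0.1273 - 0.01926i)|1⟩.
(0.9717 - 0.02312i)|0⟩ + (-0.1252 + 0.199i)|1⟩

Rx(5.918) = [[cos(θ/2), −i·sin(θ/2)], [−i·sin(θ/2), cos(θ/2)]]; θ = 5.918, cos(θ/2) ≈ -0.983376, sin(θ/2) ≈ 0.18158.
With a = amp(|0⟩) = -0.9917 and b = amp(|1⟩) = (0.1273 - 0.01926i):
new amp(|0⟩) = (-0.983376)·a + (-0.18158i)·b = (0.9717 - 0.02312i)
new amp(|1⟩) = (-0.18158i)·a + (-0.983376)·b = (-0.1252 + 0.199i)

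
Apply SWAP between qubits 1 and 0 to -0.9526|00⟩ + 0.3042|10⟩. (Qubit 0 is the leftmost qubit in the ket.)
-0.9526|00⟩ + 0.3042|01⟩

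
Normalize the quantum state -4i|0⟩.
-i|0⟩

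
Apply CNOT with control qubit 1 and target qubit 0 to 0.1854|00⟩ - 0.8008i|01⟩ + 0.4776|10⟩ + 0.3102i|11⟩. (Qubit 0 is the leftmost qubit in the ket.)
0.1854|00⟩ + 0.3102i|01⟩ + 0.4776|10⟩ - 0.8008i|11⟩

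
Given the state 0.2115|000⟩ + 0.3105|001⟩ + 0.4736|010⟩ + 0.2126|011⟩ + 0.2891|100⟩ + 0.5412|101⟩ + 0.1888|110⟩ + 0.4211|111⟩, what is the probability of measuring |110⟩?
0.03565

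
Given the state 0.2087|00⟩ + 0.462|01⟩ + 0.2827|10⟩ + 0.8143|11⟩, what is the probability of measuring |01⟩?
0.2134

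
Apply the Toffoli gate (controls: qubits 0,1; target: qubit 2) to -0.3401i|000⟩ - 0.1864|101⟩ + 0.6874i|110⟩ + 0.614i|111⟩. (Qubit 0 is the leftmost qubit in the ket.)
-0.3401i|000⟩ - 0.1864|101⟩ + 0.614i|110⟩ + 0.6874i|111⟩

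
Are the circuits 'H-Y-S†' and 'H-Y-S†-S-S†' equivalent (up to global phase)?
Yes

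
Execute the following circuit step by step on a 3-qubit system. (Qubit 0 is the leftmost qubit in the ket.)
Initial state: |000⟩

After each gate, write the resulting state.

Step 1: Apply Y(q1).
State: i|010⟩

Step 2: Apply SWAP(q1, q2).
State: i|001⟩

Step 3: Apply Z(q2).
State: -i|001⟩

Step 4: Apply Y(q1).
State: |011⟩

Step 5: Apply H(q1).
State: 1/√2|001⟩ - 1/√2|011⟩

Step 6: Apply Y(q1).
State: (1/√2)i|001⟩ + (1/√2)i|011⟩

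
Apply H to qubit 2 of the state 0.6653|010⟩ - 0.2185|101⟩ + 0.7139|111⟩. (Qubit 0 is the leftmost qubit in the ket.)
0.4704|010⟩ + 0.4704|011⟩ - 0.1545|100⟩ + 0.1545|101⟩ + 0.5048|110⟩ - 0.5048|111⟩

H on qubit 2 mixes each pair of kets that differ only in qubit 2: amplitudes (a, b) of (|…0…⟩, |…1…⟩) become ((a + b)/√2, (a − b)/√2). Kets absent from the input have amplitude 0.
(|010⟩, |011⟩): (a, b) = (0.6653, 0) → (0.4704, 0.4704)
(|100⟩, |101⟩): (a, b) = (0, -0.2185) → (-0.1545, 0.1545)
(|110⟩, |111⟩): (a, b) = (0, 0.7139) → (0.5048, -0.5048)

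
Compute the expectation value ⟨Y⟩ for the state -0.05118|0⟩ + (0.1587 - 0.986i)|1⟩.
0.1009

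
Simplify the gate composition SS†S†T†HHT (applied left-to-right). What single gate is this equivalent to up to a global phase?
S†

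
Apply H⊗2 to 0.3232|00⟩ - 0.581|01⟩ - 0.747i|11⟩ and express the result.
(-0.1289 - 0.3735i)|00⟩ + (0.4521 + 0.3735i)|01⟩ + (-0.1289 + 0.3735i)|10⟩ + (0.4521 - 0.3735i)|11⟩

H⊗2 gives amp(|y⟩) = (1/2) Σ_x (−1)^(x·y) amp(|x⟩), where x·y is the number of positions in which both x and y have a 1.
|00⟩: (0.3232 - 0.581 - 0.747i)/2 = (-0.1289 - 0.3735i)
|01⟩: (0.3232 + 0.581 + 0.747i)/2 = (0.4521 + 0.3735i)
|10⟩: (0.3232 - 0.581 + 0.747i)/2 = (-0.1289 + 0.3735i)
|11⟩: (0.3232 + 0.581 - 0.747i)/2 = (0.4521 - 0.3735i)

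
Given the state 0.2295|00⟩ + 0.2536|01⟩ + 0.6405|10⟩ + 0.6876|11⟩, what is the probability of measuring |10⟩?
0.4102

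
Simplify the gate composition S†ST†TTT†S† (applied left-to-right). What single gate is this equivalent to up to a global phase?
S†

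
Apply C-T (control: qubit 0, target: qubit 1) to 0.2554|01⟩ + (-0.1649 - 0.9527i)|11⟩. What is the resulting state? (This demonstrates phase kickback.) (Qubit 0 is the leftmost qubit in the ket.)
0.2554|01⟩ + (0.5571 - 0.7903i)|11⟩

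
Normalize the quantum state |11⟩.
|11⟩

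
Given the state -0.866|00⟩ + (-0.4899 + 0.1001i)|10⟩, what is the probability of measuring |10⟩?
0.25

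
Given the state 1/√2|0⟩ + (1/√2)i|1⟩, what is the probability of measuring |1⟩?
1/2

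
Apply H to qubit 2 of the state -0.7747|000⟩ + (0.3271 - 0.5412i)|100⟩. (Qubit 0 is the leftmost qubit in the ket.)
-0.5478|000⟩ - 0.5478|001⟩ + (0.2313 - 0.3827i)|100⟩ + (0.2313 - 0.3827i)|101⟩

H on qubit 2 mixes each pair of kets that differ only in qubit 2: amplitudes (a, b) of (|…0…⟩, |…1…⟩) become ((a + b)/√2, (a − b)/√2). Kets absent from the input have amplitude 0.
(|000⟩, |001⟩): (a, b) = (-0.7747, 0) → (-0.5478, -0.5478)
(|100⟩, |101⟩): (a, b) = ((0.3271 - 0.5412i), 0) → ((0.2313 - 0.3827i), (0.2313 - 0.3827i))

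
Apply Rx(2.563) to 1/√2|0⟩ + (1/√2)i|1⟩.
0.8794|0⟩ - 0.476i|1⟩

Rx(2.563) = [[cos(θ/2), −i·sin(θ/2)], [−i·sin(θ/2), cos(θ/2)]]; θ = 2.563, cos(θ/2) ≈ 0.285278, sin(θ/2) ≈ 0.958445.
With a = amp(|0⟩) = 1/√2 and b = amp(|1⟩) = (1/√2)i:
new amp(|0⟩) = (0.285278)·a + (-0.958445i)·b = 0.8794
new amp(|1⟩) = (-0.958445i)·a + (0.285278)·b = -0.476i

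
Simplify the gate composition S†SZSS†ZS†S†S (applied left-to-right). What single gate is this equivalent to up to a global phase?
S†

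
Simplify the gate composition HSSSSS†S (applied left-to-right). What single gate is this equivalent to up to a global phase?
H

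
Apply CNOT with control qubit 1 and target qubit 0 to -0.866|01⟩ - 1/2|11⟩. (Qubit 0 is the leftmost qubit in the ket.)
-1/2|01⟩ - 0.866|11⟩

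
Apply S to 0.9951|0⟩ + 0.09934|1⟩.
0.9951|0⟩ + 0.09934i|1⟩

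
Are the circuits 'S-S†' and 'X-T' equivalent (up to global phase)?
No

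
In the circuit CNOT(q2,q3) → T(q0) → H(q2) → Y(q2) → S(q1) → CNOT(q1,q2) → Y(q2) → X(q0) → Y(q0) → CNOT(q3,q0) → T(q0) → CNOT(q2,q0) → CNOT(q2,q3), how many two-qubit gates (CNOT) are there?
5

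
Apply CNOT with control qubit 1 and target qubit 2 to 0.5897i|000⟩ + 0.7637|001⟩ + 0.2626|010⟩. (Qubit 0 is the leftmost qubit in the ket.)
0.5897i|000⟩ + 0.7637|001⟩ + 0.2626|011⟩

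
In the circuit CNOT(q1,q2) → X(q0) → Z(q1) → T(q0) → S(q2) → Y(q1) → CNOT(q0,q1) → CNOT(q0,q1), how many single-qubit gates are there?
5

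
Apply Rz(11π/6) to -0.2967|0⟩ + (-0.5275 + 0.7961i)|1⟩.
(0.2866 + 0.07679i)|0⟩ + (0.3035 - 0.9055i)|1⟩

Rz(11π/6) = [[e^(−iθ/2), 0], [0, e^(iθ/2)]] with e^(±iθ/2) = cos(θ/2) ± i·sin(θ/2); θ = 11π/6, cos(θ/2) ≈ -0.965926, sin(θ/2) ≈ 0.258819.
With a = amp(|0⟩) = -0.2967 and b = amp(|1⟩) = (-0.5275 + 0.7961i):
new amp(|0⟩) = (-0.965926 - 0.258819i)·a = (0.2866 + 0.07679i)
new amp(|1⟩) = (-0.965926 + 0.258819i)·b = (0.3035 - 0.9055i)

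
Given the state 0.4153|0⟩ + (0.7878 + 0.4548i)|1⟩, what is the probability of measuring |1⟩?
0.8275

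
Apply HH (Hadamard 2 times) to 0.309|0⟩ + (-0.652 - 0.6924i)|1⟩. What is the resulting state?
0.309|0⟩ + (-0.652 - 0.6924i)|1⟩

H² = I, so an even number of Hadamards cancels: H^2 = I and the state is unchanged.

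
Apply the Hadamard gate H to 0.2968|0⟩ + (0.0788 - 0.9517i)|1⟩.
(0.2656 - 0.673i)|0⟩ + (0.1541 + 0.673i)|1⟩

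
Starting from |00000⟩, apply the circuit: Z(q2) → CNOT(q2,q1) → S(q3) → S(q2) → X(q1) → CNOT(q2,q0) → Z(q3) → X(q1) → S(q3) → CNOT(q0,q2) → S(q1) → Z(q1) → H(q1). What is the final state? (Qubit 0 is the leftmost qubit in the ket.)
1/√2|00000⟩ + 1/√2|01000⟩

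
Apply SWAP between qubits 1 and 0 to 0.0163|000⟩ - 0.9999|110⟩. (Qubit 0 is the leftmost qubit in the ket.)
0.0163|000⟩ - 0.9999|110⟩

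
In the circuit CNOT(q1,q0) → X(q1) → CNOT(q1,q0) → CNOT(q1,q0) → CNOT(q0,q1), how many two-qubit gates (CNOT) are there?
4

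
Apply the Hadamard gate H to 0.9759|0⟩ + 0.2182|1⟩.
0.8444|0⟩ + 0.5358|1⟩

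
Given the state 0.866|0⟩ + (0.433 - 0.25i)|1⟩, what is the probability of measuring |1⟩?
0.25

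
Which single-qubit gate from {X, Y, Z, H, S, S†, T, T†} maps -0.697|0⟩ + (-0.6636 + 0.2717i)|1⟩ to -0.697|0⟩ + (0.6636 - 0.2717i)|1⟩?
Z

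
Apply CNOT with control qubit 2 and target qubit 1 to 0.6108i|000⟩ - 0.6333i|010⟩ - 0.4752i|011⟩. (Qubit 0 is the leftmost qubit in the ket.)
0.6108i|000⟩ - 0.4752i|001⟩ - 0.6333i|010⟩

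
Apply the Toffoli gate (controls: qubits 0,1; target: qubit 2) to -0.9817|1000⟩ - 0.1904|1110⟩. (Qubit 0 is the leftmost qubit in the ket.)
-0.9817|1000⟩ - 0.1904|1100⟩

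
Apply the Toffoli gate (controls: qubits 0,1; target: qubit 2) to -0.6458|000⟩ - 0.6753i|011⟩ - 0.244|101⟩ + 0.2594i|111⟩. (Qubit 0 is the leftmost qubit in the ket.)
-0.6458|000⟩ - 0.6753i|011⟩ - 0.244|101⟩ + 0.2594i|110⟩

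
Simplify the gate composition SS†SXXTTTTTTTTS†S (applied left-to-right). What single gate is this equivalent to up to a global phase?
S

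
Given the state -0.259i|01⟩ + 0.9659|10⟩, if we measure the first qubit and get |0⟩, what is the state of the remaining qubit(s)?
-i|1⟩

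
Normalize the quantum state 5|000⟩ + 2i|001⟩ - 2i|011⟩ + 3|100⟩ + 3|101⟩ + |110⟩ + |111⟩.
0.6868|000⟩ + 0.2747i|001⟩ - 0.2747i|011⟩ + 0.4121|100⟩ + 0.4121|101⟩ + 0.1374|110⟩ + 0.1374|111⟩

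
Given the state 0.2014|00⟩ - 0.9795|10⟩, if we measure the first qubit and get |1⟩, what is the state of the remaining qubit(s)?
-|0⟩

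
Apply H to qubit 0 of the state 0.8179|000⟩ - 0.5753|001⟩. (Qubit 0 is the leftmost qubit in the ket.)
0.5783|000⟩ - 0.4068|001⟩ + 0.5783|100⟩ - 0.4068|101⟩

H on qubit 0 mixes each pair of kets that differ only in qubit 0: amplitudes (a, b) of (|…0…⟩, |…1…⟩) become ((a + b)/√2, (a − b)/√2). Kets absent from the input have amplitude 0.
(|000⟩, |100⟩): (a, b) = (0.8179, 0) → (0.5783, 0.5783)
(|001⟩, |101⟩): (a, b) = (-0.5753, 0) → (-0.4068, -0.4068)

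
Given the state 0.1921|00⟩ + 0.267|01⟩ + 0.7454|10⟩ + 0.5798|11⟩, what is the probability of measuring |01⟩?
0.07129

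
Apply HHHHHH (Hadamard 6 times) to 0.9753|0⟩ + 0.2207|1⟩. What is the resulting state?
0.9753|0⟩ + 0.2207|1⟩

H² = I, so an even number of Hadamards cancels: H^6 = I and the state is unchanged.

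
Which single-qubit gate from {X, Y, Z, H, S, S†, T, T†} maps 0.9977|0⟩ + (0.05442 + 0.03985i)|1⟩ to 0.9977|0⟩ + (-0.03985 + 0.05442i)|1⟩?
S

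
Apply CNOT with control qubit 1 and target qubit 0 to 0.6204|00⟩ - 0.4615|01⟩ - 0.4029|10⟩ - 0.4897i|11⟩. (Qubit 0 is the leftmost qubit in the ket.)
0.6204|00⟩ - 0.4897i|01⟩ - 0.4029|10⟩ - 0.4615|11⟩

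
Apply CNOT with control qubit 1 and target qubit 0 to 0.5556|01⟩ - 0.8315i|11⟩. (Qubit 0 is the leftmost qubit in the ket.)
-0.8315i|01⟩ + 0.5556|11⟩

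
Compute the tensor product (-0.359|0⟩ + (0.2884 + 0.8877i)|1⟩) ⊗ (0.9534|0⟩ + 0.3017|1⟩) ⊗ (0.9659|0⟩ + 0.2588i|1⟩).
-0.3306|000⟩ - 0.08858i|001⟩ - 0.1046|010⟩ - 0.02803i|011⟩ + (0.2656 + 0.8175i)|100⟩ + (-0.219 + 0.07116i)|101⟩ + (0.08404 + 0.2587i)|110⟩ + (-0.06931 + 0.02252i)|111⟩

amp(|b₁b₂…⟩) = product of the factor amplitudes for bits b₁, b₂, …; only kets whose every factor amplitude is nonzero survive.
|000⟩: (-0.359)(0.9534)(0.9659) = -0.3306
|001⟩: (-0.359)(0.9534)(0.2588i) = -0.08858i
|010⟩: (-0.359)(0.3017)(0.9659) = -0.1046
|011⟩: (-0.359)(0.3017)(0.2588i) = -0.02803i
|100⟩: (0.2884 + 0.8877i)(0.9534)(0.9659) = (0.2656 + 0.8175i)
|101⟩: (0.2884 + 0.8877i)(0.9534)(0.2588i) = (-0.219 + 0.07116i)
|110⟩: (0.2884 + 0.8877i)(0.3017)(0.9659) = (0.08404 + 0.2587i)
|111⟩: (0.2884 + 0.8877i)(0.3017)(0.2588i) = (-0.06931 + 0.02252i)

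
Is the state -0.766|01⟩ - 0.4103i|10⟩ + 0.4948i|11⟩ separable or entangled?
Entangled

Writing the state as a|00⟩ + b|01⟩ + c|10⟩ + d|11⟩, it is a product state iff ad − bc = 0.
Here (a, b, c, d) = (0, -0.766, -0.4103i, 0.4948i): ad − bc = (0)(0.4948i) − (-0.766)(-0.4103i) = -0.3143i ≠ 0, so the state is entangled.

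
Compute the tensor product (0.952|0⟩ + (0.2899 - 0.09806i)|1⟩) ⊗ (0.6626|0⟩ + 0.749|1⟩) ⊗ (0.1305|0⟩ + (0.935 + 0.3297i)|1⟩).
0.08232|000⟩ + (0.5898 + 0.208i)|001⟩ + 0.09305|010⟩ + (0.6667 + 0.2351i)|011⟩ + (0.02507 - 0.008479i)|100⟩ + (0.201 + 0.00258i)|101⟩ + (0.02834 - 0.009585i)|110⟩ + (0.2272 + 0.002917i)|111⟩

amp(|b₁b₂…⟩) = product of the factor amplitudes for bits b₁, b₂, …; only kets whose every factor amplitude is nonzero survive.
|000⟩: (0.952)(0.6626)(0.1305) = 0.08232
|001⟩: (0.952)(0.6626)(0.935 + 0.3297i) = (0.5898 + 0.208i)
|010⟩: (0.952)(0.749)(0.1305) = 0.09305
|011⟩: (0.952)(0.749)(0.935 + 0.3297i) = (0.6667 + 0.2351i)
|100⟩: (0.2899 - 0.09806i)(0.6626)(0.1305) = (0.02507 - 0.008479i)
|101⟩: (0.2899 - 0.09806i)(0.6626)(0.935 + 0.3297i) = (0.201 + 0.00258i)
|110⟩: (0.2899 - 0.09806i)(0.749)(0.1305) = (0.02834 - 0.009585i)
|111⟩: (0.2899 - 0.09806i)(0.749)(0.935 + 0.3297i) = (0.2272 + 0.002917i)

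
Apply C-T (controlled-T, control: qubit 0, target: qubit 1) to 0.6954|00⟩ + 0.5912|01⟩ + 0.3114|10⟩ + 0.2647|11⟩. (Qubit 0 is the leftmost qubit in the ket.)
0.6954|00⟩ + 0.5912|01⟩ + 0.3114|10⟩ + (0.1872 + 0.1872i)|11⟩

C-T leaves the control-|0⟩ kets |00⟩, |01⟩ unchanged and applies T to qubit 1 on the control-|1⟩ pair (|10⟩, |11⟩).
T = [[1, 0], [0, (1/√2 + (1/√2)i)]].
With a = amp(|10⟩) = 0.3114 and b = amp(|11⟩) = 0.2647:
new amp(|10⟩) = (1)·a = 0.3114
new amp(|11⟩) = (1/√2 + (1/√2)i)·b = (0.1872 + 0.1872i)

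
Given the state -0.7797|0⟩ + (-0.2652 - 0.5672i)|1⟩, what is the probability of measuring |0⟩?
0.6079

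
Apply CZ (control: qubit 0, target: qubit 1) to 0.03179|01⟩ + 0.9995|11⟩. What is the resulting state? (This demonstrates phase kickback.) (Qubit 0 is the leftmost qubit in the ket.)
0.03179|01⟩ - 0.9995|11⟩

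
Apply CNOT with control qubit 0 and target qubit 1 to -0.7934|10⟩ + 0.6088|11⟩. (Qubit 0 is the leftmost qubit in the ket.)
0.6088|10⟩ - 0.7934|11⟩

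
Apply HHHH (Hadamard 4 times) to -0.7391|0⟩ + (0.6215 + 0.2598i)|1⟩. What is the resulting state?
-0.7391|0⟩ + (0.6215 + 0.2598i)|1⟩

H² = I, so an even number of Hadamards cancels: H^4 = I and the state is unchanged.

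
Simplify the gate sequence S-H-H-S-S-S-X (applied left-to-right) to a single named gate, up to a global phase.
X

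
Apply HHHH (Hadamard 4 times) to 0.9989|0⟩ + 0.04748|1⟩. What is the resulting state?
0.9989|0⟩ + 0.04748|1⟩

H² = I, so an even number of Hadamards cancels: H^4 = I and the state is unchanged.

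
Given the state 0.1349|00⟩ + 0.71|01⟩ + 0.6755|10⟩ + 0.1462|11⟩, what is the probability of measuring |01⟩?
0.5041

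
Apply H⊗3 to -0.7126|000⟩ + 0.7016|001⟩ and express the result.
-0.003889|000⟩ - 0.5|001⟩ - 0.003889|010⟩ - 0.5|011⟩ - 0.003889|100⟩ - 0.5|101⟩ - 0.003889|110⟩ - 0.5|111⟩

H⊗3 gives amp(|y⟩) = (1/2√2) Σ_x (−1)^(x·y) amp(|x⟩), where x·y is the number of positions in which both x and y have a 1.
|000⟩: (-0.7126 + 0.7016)/(2√2) = -0.003889
|001⟩: (-0.7126 - 0.7016)/(2√2) = -0.5
|010⟩: (-0.7126 + 0.7016)/(2√2) = -0.003889
|011⟩: (-0.7126 - 0.7016)/(2√2) = -0.5
|100⟩: (-0.7126 + 0.7016)/(2√2) = -0.003889
|101⟩: (-0.7126 - 0.7016)/(2√2) = -0.5
|110⟩: (-0.7126 + 0.7016)/(2√2) = -0.003889
|111⟩: (-0.7126 - 0.7016)/(2√2) = -0.5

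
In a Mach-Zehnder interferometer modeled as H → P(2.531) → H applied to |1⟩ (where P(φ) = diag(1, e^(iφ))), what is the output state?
(0.9097 - 0.2867i)|0⟩ + (0.09035 + 0.2867i)|1⟩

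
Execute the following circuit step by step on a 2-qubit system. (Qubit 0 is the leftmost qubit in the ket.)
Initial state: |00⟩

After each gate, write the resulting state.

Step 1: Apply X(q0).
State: |10⟩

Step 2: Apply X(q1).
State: |11⟩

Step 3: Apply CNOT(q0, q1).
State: |10⟩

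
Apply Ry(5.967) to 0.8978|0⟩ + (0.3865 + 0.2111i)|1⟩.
(-0.9475 - 0.03323i)|0⟩ + (-0.2403 - 0.2085i)|1⟩

Ry(5.967) = [[cos(θ/2), −sin(θ/2)], [sin(θ/2), cos(θ/2)]]; θ = 5.967, cos(θ/2) ≈ -0.987529, sin(θ/2) ≈ 0.157435.
With a = amp(|0⟩) = 0.8978 and b = amp(|1⟩) = (0.3865 + 0.2111i):
new amp(|0⟩) = (-0.987529)·a + (-0.157435)·b = (-0.9475 - 0.03323i)
new amp(|1⟩) = (0.157435)·a + (-0.987529)·b = (-0.2403 - 0.2085i)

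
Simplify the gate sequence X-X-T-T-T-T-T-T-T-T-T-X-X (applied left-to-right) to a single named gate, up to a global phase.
T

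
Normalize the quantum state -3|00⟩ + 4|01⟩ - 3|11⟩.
-0.5145|00⟩ + 0.686|01⟩ - 0.5145|11⟩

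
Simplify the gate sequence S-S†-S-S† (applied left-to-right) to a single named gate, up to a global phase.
I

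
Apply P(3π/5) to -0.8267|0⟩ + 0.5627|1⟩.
-0.8267|0⟩ + (-0.1739 + 0.5352i)|1⟩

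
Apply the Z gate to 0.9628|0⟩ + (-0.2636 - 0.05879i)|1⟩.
0.9628|0⟩ + (0.2636 + 0.05879i)|1⟩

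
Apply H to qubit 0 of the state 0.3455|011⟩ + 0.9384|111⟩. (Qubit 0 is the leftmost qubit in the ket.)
0.9079|011⟩ - 0.4192|111⟩

H on qubit 0 mixes each pair of kets that differ only in qubit 0: amplitudes (a, b) of (|…0…⟩, |…1…⟩) become ((a + b)/√2, (a − b)/√2). Kets absent from the input have amplitude 0.
(|011⟩, |111⟩): (a, b) = (0.3455, 0.9384) → (0.9079, -0.4192)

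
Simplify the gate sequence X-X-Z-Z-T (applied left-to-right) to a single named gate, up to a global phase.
T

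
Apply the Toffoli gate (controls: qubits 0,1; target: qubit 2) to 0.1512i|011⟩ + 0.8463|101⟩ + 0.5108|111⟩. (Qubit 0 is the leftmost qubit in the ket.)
0.1512i|011⟩ + 0.8463|101⟩ + 0.5108|110⟩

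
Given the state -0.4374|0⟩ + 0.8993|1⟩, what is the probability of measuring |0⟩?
0.1913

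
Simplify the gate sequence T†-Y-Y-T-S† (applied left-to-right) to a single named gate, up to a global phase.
S†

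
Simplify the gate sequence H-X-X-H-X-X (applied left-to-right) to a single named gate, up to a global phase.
I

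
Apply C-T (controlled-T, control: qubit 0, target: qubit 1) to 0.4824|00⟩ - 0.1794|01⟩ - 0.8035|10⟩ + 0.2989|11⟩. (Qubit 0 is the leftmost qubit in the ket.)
0.4824|00⟩ - 0.1794|01⟩ - 0.8035|10⟩ + (0.2114 + 0.2114i)|11⟩

C-T leaves the control-|0⟩ kets |00⟩, |01⟩ unchanged and applies T to qubit 1 on the control-|1⟩ pair (|10⟩, |11⟩).
T = [[1, 0], [0, (1/√2 + (1/√2)i)]].
With a = amp(|10⟩) = -0.8035 and b = amp(|11⟩) = 0.2989:
new amp(|10⟩) = (1)·a = -0.8035
new amp(|11⟩) = (1/√2 + (1/√2)i)·b = (0.2114 + 0.2114i)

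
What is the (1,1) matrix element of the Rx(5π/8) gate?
0.5556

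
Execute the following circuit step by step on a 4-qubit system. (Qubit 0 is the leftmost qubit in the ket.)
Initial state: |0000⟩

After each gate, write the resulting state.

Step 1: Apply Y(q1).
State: i|0100⟩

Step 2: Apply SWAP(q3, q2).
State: i|0100⟩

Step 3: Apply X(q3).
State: i|0101⟩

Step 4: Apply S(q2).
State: i|0101⟩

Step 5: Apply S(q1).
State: -|0101⟩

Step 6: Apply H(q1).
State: -1/√2|0001⟩ + 1/√2|0101⟩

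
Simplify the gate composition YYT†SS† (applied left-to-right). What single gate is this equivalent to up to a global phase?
T†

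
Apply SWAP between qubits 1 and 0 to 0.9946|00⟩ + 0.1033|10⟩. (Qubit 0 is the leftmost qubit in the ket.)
0.9946|00⟩ + 0.1033|01⟩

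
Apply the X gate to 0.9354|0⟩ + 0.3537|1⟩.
0.3537|0⟩ + 0.9354|1⟩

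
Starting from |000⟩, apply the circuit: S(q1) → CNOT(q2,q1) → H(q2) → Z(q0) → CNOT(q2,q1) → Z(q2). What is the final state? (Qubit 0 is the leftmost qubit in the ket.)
1/√2|000⟩ - 1/√2|011⟩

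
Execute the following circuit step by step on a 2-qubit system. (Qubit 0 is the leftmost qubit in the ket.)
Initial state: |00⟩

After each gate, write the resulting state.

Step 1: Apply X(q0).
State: |10⟩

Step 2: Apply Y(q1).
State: i|11⟩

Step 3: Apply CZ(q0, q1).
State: -i|11⟩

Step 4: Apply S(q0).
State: |11⟩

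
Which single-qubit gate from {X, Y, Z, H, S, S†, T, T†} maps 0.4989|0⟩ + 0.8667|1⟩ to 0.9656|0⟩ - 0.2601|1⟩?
H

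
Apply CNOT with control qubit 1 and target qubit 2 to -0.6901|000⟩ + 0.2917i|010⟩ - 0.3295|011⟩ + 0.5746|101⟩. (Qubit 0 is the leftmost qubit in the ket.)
-0.6901|000⟩ - 0.3295|010⟩ + 0.2917i|011⟩ + 0.5746|101⟩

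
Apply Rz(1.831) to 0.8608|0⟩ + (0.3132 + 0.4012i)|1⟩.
(0.5246 - 0.6825i)|0⟩ + (-0.1272 + 0.4928i)|1⟩

Rz(1.831) = [[e^(−iθ/2), 0], [0, e^(iθ/2)]] with e^(±iθ/2) = cos(θ/2) ± i·sin(θ/2); θ = 1.831, cos(θ/2) ≈ 0.609394, sin(θ/2) ≈ 0.792867.
With a = amp(|0⟩) = 0.8608 and b = amp(|1⟩) = (0.3132 + 0.4012i):
new amp(|0⟩) = (0.609394 - 0.792867i)·a = (0.5246 - 0.6825i)
new amp(|1⟩) = (0.609394 + 0.792867i)·b = (-0.1272 + 0.4928i)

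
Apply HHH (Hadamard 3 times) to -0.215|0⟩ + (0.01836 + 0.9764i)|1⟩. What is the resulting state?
(-0.139 + 0.6904i)|0⟩ + (-0.165 - 0.6904i)|1⟩

H² = I, so H^3 = H: a single Hadamard. With (a, b) = (-0.215, (0.01836 + 0.9764i)), H gives ((a + b)/√2, (a − b)/√2) = ((-0.139 + 0.6904i), (-0.165 - 0.6904i)).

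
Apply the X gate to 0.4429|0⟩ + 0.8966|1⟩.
0.8966|0⟩ + 0.4429|1⟩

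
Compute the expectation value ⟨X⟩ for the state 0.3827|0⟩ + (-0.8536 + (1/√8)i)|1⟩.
-0.6533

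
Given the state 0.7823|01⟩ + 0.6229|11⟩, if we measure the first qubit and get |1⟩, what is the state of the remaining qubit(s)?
|1⟩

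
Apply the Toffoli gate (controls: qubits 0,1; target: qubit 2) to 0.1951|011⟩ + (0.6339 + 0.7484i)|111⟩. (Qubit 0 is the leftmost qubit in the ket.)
0.1951|011⟩ + (0.6339 + 0.7484i)|110⟩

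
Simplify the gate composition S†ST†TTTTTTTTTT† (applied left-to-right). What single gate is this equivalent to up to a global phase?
T†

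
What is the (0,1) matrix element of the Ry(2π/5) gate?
-0.5878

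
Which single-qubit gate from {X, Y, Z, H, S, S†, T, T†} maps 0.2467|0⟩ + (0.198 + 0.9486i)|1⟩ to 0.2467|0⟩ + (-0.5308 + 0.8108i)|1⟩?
T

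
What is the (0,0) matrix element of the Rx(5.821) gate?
-0.9734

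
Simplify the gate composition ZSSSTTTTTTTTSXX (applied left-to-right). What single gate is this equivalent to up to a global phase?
Z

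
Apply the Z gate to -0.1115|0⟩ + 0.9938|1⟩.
-0.1115|0⟩ - 0.9938|1⟩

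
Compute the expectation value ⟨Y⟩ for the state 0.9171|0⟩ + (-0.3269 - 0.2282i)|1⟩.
-0.4186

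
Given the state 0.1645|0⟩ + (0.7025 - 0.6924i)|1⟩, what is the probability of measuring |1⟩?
0.9729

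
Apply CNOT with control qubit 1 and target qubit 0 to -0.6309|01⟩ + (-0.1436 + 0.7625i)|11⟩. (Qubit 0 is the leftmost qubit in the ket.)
(-0.1436 + 0.7625i)|01⟩ - 0.6309|11⟩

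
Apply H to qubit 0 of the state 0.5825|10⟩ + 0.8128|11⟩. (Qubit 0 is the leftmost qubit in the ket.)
0.4119|00⟩ + 0.5747|01⟩ - 0.4119|10⟩ - 0.5747|11⟩

H on qubit 0 mixes each pair of kets that differ only in qubit 0: amplitudes (a, b) of (|…0…⟩, |…1…⟩) become ((a + b)/√2, (a − b)/√2). Kets absent from the input have amplitude 0.
(|00⟩, |10⟩): (a, b) = (0, 0.5825) → (0.4119, -0.4119)
(|01⟩, |11⟩): (a, b) = (0, 0.8128) → (0.5747, -0.5747)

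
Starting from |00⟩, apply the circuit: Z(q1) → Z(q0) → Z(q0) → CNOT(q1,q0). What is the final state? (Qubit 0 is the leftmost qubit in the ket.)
|00⟩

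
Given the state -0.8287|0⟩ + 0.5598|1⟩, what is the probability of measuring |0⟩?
0.6867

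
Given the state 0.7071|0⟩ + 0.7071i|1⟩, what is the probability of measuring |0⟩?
0.5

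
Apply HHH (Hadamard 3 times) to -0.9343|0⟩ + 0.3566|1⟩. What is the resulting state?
-0.4085|0⟩ - 0.9128|1⟩

H² = I, so H^3 = H: a single Hadamard. With (a, b) = (-0.9343, 0.3566), H gives ((a + b)/√2, (a − b)/√2) = (-0.4085, -0.9128).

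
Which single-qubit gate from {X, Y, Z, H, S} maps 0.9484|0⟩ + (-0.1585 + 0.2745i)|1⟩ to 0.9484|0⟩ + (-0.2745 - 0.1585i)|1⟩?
S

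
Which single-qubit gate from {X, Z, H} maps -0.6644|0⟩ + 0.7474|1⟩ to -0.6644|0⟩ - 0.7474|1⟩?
Z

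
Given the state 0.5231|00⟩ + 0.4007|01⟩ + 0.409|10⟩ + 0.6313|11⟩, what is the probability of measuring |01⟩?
0.1606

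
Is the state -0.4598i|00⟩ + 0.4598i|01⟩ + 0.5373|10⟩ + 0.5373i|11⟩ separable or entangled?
Entangled

Writing the state as a|00⟩ + b|01⟩ + c|10⟩ + d|11⟩, it is a product state iff ad − bc = 0.
Here (a, b, c, d) = (-0.4598i, 0.4598i, 0.5373, 0.5373i): ad − bc = (-0.4598i)(0.5373i) − (0.4598i)(0.5373) = (0.2471 - 0.2471i) ≠ 0, so the state is entangled.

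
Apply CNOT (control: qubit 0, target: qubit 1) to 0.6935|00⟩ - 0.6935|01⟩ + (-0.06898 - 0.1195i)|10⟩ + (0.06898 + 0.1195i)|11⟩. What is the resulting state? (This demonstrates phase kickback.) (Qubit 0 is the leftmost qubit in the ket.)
0.6935|00⟩ - 0.6935|01⟩ + (0.06898 + 0.1195i)|10⟩ + (-0.06898 - 0.1195i)|11⟩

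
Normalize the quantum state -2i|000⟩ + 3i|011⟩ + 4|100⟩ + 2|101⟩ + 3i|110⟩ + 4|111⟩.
-0.2626i|000⟩ + 0.3939i|011⟩ + 0.5252|100⟩ + 0.2626|101⟩ + 0.3939i|110⟩ + 0.5252|111⟩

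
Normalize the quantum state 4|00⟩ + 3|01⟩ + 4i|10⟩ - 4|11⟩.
0.5298|00⟩ + 0.3974|01⟩ + 0.5298i|10⟩ - 0.5298|11⟩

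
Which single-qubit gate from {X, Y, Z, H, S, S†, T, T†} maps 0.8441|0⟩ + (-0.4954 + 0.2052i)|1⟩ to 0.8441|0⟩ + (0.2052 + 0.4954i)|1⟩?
S†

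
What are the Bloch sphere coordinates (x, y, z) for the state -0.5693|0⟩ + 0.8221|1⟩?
(-0.936, 0, -0.3517)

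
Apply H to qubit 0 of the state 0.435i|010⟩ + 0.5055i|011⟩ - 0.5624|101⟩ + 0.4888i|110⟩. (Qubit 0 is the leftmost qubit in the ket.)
-0.3977|001⟩ + 0.6532i|010⟩ + 0.3574i|011⟩ + 0.3977|101⟩ - 0.03804i|110⟩ + 0.3574i|111⟩

H on qubit 0 mixes each pair of kets that differ only in qubit 0: amplitudes (a, b) of (|…0…⟩, |…1…⟩) become ((a + b)/√2, (a − b)/√2). Kets absent from the input have amplitude 0.
(|001⟩, |101⟩): (a, b) = (0, -0.5624) → (-0.3977, 0.3977)
(|010⟩, |110⟩): (a, b) = (0.435i, 0.4888i) → (0.6532i, -0.03804i)
(|011⟩, |111⟩): (a, b) = (0.5055i, 0) → (0.3574i, 0.3574i)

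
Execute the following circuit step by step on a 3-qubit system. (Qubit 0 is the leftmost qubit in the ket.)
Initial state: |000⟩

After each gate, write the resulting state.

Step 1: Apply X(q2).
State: |001⟩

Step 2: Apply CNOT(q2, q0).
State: |101⟩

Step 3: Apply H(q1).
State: 1/√2|101⟩ + 1/√2|111⟩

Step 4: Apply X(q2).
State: 1/√2|100⟩ + 1/√2|110⟩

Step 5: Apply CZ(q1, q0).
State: 1/√2|100⟩ - 1/√2|110⟩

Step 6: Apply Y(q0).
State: -(1/√2)i|000⟩ + (1/√2)i|010⟩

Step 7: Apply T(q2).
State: -(1/√2)i|000⟩ + (1/√2)i|010⟩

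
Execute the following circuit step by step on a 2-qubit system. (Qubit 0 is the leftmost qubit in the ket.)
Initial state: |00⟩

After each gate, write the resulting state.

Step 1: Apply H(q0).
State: 1/√2|00⟩ + 1/√2|10⟩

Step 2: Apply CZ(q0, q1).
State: 1/√2|00⟩ + 1/√2|10⟩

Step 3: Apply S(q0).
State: 1/√2|00⟩ + (1/√2)i|10⟩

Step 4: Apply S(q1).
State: 1/√2|00⟩ + (1/√2)i|10⟩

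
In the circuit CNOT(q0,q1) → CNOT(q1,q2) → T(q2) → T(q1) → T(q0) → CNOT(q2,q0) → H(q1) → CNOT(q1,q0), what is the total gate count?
8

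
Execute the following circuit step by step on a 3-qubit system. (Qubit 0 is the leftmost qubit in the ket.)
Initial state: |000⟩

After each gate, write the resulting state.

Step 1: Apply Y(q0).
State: i|100⟩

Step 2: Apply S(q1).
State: i|100⟩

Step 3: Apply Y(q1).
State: -|110⟩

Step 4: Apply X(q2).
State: -|111⟩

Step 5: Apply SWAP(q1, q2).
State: -|111⟩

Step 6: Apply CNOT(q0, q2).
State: -|110⟩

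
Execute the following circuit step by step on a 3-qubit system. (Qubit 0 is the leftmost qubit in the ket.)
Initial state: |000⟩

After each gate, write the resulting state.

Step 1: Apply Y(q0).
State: i|100⟩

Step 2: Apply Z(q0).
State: -i|100⟩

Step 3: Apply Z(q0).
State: i|100⟩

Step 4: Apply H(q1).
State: (1/√2)i|100⟩ + (1/√2)i|110⟩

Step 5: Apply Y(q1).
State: 1/√2|100⟩ - 1/√2|110⟩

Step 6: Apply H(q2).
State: 1/2|100⟩ + 1/2|101⟩ - 1/2|110⟩ - 1/2|111⟩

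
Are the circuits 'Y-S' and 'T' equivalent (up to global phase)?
No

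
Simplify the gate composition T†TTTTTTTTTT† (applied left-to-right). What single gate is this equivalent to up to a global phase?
T†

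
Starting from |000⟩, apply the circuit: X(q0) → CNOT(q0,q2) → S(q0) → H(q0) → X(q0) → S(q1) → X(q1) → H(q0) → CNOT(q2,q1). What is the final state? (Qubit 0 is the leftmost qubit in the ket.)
-i|101⟩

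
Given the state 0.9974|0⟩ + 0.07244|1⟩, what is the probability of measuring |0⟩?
0.9948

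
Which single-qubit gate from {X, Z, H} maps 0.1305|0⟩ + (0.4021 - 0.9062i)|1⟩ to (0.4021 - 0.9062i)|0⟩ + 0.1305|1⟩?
X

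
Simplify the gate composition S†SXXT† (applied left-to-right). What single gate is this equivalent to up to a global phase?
T†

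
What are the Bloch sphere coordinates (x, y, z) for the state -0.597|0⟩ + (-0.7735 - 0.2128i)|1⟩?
(0.9236, 0.2541, -0.2872)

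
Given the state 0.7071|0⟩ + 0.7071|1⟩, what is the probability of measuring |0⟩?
0.5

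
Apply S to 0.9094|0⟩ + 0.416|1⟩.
0.9094|0⟩ + 0.416i|1⟩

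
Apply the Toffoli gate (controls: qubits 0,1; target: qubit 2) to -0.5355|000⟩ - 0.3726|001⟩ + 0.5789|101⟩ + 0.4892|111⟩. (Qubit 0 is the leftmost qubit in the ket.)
-0.5355|000⟩ - 0.3726|001⟩ + 0.5789|101⟩ + 0.4892|110⟩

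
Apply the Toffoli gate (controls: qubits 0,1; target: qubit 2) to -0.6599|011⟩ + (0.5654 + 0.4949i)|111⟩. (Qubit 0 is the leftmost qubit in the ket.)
-0.6599|011⟩ + (0.5654 + 0.4949i)|110⟩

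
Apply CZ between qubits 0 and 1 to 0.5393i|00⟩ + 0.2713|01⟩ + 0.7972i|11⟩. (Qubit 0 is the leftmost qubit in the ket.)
0.5393i|00⟩ + 0.2713|01⟩ - 0.7972i|11⟩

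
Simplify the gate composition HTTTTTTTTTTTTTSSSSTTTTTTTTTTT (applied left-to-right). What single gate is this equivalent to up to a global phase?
H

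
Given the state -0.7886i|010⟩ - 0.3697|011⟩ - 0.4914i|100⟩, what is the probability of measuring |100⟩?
0.2415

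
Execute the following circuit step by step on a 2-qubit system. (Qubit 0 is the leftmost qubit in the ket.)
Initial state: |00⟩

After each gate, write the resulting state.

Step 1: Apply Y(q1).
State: i|01⟩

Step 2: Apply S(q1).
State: -|01⟩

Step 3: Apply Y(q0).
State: -i|11⟩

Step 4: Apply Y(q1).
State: -|10⟩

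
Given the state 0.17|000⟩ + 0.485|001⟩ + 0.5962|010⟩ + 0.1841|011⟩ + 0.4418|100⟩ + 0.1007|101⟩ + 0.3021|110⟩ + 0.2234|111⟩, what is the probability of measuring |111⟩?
0.04991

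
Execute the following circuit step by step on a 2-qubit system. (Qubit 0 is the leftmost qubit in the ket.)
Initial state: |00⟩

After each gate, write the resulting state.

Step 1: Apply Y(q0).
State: i|10⟩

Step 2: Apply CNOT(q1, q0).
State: i|10⟩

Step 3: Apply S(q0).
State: -|10⟩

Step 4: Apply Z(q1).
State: -|10⟩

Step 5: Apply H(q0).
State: -1/√2|00⟩ + 1/√2|10⟩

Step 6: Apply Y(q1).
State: -(1/√2)i|01⟩ + (1/√2)i|11⟩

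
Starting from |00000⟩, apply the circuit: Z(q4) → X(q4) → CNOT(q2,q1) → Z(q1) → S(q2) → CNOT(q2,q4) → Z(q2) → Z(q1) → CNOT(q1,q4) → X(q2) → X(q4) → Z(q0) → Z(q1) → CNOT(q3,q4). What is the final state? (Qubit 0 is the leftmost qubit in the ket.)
|00100⟩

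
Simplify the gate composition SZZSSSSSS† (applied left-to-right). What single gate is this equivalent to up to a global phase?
S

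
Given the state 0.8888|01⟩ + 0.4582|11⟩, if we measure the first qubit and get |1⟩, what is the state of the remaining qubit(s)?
|1⟩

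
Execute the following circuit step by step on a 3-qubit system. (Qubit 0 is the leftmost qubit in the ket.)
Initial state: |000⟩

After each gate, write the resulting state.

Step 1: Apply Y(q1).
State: i|010⟩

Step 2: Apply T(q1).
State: (-1/√2 + (1/√2)i)|010⟩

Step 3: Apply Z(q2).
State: (-1/√2 + (1/√2)i)|010⟩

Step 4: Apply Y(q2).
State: (-1/√2 - (1/√2)i)|011⟩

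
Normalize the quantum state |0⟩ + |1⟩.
1/√2|0⟩ + 1/√2|1⟩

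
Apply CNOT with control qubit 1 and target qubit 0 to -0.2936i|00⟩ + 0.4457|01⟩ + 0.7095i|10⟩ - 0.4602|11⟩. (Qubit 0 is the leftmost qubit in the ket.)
-0.2936i|00⟩ - 0.4602|01⟩ + 0.7095i|10⟩ + 0.4457|11⟩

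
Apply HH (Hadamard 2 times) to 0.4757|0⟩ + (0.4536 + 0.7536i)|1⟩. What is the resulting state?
0.4757|0⟩ + (0.4536 + 0.7536i)|1⟩

H² = I, so an even number of Hadamards cancels: H^2 = I and the state is unchanged.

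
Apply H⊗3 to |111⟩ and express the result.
1/√8|000⟩ - 1/√8|001⟩ - 1/√8|010⟩ + 1/√8|011⟩ - 1/√8|100⟩ + 1/√8|101⟩ + 1/√8|110⟩ - 1/√8|111⟩

H⊗3 gives amp(|y⟩) = (1/2√2) Σ_x (−1)^(x·y) amp(|x⟩), where x·y is the number of positions in which both x and y have a 1.
|000⟩: (1)/(2√2) = 1/√8
|001⟩: (-1)/(2√2) = -1/√8
|010⟩: (-1)/(2√2) = -1/√8
|011⟩: (1)/(2√2) = 1/√8
|100⟩: (-1)/(2√2) = -1/√8
|101⟩: (1)/(2√2) = 1/√8
|110⟩: (1)/(2√2) = 1/√8
|111⟩: (-1)/(2√2) = -1/√8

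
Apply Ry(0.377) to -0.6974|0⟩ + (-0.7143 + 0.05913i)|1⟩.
(-0.5512 - 0.01108i)|0⟩ + (-0.8323 + 0.05808i)|1⟩

Ry(0.377) = [[cos(θ/2), −sin(θ/2)], [sin(θ/2), cos(θ/2)]]; θ = 0.377, cos(θ/2) ≈ 0.982286, sin(θ/2) ≈ 0.187386.
With a = amp(|0⟩) = -0.6974 and b = amp(|1⟩) = (-0.7143 + 0.05913i):
new amp(|0⟩) = (0.982286)·a + (-0.187386)·b = (-0.5512 - 0.01108i)
new amp(|1⟩) = (0.187386)·a + (0.982286)·b = (-0.8323 + 0.05808i)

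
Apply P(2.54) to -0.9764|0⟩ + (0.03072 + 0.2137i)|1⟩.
-0.9764|0⟩ + (-0.1463 - 0.1588i)|1⟩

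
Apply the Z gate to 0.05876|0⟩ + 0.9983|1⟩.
0.05876|0⟩ - 0.9983|1⟩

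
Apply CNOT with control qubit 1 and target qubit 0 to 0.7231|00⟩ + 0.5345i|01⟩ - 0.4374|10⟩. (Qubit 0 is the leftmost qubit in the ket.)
0.7231|00⟩ - 0.4374|10⟩ + 0.5345i|11⟩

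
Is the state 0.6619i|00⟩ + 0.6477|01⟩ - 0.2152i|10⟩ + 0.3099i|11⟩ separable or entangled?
Entangled

Writing the state as a|00⟩ + b|01⟩ + c|10⟩ + d|11⟩, it is a product state iff ad − bc = 0.
Here (a, b, c, d) = (0.6619i, 0.6477, -0.2152i, 0.3099i): ad − bc = (0.6619i)(0.3099i) − (0.6477)(-0.2152i) = (-0.2051 + 0.1394i) ≠ 0, so the state is entangled.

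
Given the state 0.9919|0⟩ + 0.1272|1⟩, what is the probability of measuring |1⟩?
0.01618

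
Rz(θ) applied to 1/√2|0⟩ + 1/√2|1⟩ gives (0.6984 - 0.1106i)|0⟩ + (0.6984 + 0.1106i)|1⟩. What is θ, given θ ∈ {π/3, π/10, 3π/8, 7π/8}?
π/10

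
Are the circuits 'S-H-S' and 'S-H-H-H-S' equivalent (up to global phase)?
Yes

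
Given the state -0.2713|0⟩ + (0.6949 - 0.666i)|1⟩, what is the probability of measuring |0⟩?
0.0736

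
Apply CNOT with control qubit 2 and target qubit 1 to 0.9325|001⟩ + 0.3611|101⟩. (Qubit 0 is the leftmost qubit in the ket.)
0.9325|011⟩ + 0.3611|111⟩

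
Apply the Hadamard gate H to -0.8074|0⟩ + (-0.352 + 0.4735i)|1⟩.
(-0.8198 + 0.3348i)|0⟩ + (-0.322 - 0.3348i)|1⟩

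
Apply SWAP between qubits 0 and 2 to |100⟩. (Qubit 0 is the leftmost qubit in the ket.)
|001⟩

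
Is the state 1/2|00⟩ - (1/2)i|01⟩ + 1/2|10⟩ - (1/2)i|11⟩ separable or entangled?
Separable

Writing the state as a|00⟩ + b|01⟩ + c|10⟩ + d|11⟩, it is a product state iff ad − bc = 0.
Here (a, b, c, d) = (1/2, -(1/2)i, 1/2, -(1/2)i): ad − bc = (1/2)(-(1/2)i) − (-(1/2)i)(1/2) = 0, so the state is separable.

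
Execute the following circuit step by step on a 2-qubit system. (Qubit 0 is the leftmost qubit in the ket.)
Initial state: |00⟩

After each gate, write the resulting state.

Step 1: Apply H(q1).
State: 1/√2|00⟩ + 1/√2|01⟩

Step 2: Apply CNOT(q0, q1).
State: 1/√2|00⟩ + 1/√2|01⟩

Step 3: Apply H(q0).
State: 1/2|00⟩ + 1/2|01⟩ + 1/2|10⟩ + 1/2|11⟩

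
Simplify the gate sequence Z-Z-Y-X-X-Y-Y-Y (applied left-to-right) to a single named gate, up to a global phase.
I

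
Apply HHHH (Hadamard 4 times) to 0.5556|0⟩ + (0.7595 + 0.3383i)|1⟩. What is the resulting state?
0.5556|0⟩ + (0.7595 + 0.3383i)|1⟩

H² = I, so an even number of Hadamards cancels: H^4 = I and the state is unchanged.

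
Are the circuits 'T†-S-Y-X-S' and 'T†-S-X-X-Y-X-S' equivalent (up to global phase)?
Yes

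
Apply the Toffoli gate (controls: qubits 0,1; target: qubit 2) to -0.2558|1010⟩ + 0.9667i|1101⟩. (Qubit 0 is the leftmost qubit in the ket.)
-0.2558|1010⟩ + 0.9667i|1111⟩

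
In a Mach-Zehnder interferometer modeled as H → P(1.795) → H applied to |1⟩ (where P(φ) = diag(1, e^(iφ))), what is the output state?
(0.6112 - 0.4875i)|0⟩ + (0.3888 + 0.4875i)|1⟩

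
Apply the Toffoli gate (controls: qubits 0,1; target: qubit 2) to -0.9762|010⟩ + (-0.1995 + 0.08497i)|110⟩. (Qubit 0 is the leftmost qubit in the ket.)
-0.9762|010⟩ + (-0.1995 + 0.08497i)|111⟩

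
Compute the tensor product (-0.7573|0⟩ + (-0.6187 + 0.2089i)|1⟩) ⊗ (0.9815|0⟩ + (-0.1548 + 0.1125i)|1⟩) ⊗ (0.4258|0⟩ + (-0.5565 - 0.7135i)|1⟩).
-0.3165|000⟩ + (0.4136 + 0.5303i)|001⟩ + (0.04992 - 0.03628i)|010⟩ + (-0.126 - 0.03623i)|011⟩ + (-0.2586 + 0.0873i)|100⟩ + (0.4842 + 0.3192i)|101⟩ + (0.03077 - 0.04341i)|110⟩ + (-0.113 + 0.005163i)|111⟩

amp(|b₁b₂…⟩) = product of the factor amplitudes for bits b₁, b₂, …; only kets whose every factor amplitude is nonzero survive.
|000⟩: (-0.7573)(0.9815)(0.4258) = -0.3165
|001⟩: (-0.7573)(0.9815)(-0.5565 - 0.7135i) = (0.4136 + 0.5303i)
|010⟩: (-0.7573)(-0.1548 + 0.1125i)(0.4258) = (0.04992 - 0.03628i)
|011⟩: (-0.7573)(-0.1548 + 0.1125i)(-0.5565 - 0.7135i) = (-0.126 - 0.03623i)
|100⟩: (-0.6187 + 0.2089i)(0.9815)(0.4258) = (-0.2586 + 0.0873i)
|101⟩: (-0.6187 + 0.2089i)(0.9815)(-0.5565 - 0.7135i) = (0.4842 + 0.3192i)
|110⟩: (-0.6187 + 0.2089i)(-0.1548 + 0.1125i)(0.4258) = (0.03077 - 0.04341i)
|111⟩: (-0.6187 + 0.2089i)(-0.1548 + 0.1125i)(-0.5565 - 0.7135i) = (-0.113 + 0.005163i)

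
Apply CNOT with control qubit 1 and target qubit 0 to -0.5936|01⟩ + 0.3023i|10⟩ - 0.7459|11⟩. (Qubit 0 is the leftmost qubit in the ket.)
-0.7459|01⟩ + 0.3023i|10⟩ - 0.5936|11⟩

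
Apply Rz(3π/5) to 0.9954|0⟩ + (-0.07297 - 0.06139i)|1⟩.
(0.5851 - 0.8053i)|0⟩ + (0.006775 - 0.09512i)|1⟩

Rz(3π/5) = [[e^(−iθ/2), 0], [0, e^(iθ/2)]] with e^(±iθ/2) = cos(θ/2) ± i·sin(θ/2); θ = 3π/5, cos(θ/2) ≈ 0.587785, sin(θ/2) ≈ 0.809017.
With a = amp(|0⟩) = 0.9954 and b = amp(|1⟩) = (-0.07297 - 0.06139i):
new amp(|0⟩) = (0.587785 - 0.809017i)·a = (0.5851 - 0.8053i)
new amp(|1⟩) = (0.587785 + 0.809017i)·b = (0.006775 - 0.09512i)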